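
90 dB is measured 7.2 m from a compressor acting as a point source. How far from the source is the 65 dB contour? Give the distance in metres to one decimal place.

128.0 m

The 25.0 dB drop corresponds to a distance ratio of 10^(25.0/20) for a point source.
r₂ = 7.2·10^((90−65)/20) = 7.2·10^(25.0/20) = 128.04 m.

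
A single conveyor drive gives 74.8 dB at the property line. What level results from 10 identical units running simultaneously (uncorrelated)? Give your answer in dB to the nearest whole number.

85 dB

N identical incoherent sources raise the level by 10·log₁₀ N.
L_total = 74.8 + 10·log₁₀(10) = 74.8 + 10.000 = 84.80 dB.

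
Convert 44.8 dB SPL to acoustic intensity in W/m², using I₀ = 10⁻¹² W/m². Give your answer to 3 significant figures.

3.02e-08 W/m²

L = 10·log₁₀(I/I₀) ⇒ I = I₀·10^(L/10) = 10⁻¹² × 10^4.48.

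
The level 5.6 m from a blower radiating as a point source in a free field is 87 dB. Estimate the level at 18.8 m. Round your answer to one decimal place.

76.5 dB

Spherical spreading from a point source gives a 20·log₁₀(r₂/r₁) drop.
L₂ = 87 − 20·log₁₀(18.8/5.6) = 87 − 10.519 = 76.48 dB.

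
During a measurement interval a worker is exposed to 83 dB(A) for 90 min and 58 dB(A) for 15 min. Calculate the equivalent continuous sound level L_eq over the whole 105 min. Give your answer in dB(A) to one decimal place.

Weight each interval's intensity by its duration and average over T = 105 min:
Σ tᵢ·10^(Lᵢ/10) = 90·10^(83/10) + 15·10^(58/10) = 1.797e+10.
L_eq = 10·log₁₀(1.797e+10/105) = 82.33 dB(A).

82.3 dB(A)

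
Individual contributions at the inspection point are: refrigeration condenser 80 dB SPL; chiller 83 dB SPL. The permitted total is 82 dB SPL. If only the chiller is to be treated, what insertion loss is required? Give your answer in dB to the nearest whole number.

Everything except the chiller sums to 10^(80/10) = 1.000e+08 in linear terms, 80.00 dB SPL.
To meet 82 dB SPL overall, the treated chiller may contribute at most 10^(82/10) − 1.000e+08 = 5.849e+07, i.e. 77.67 dB SPL.
So the chiller must be reduced from 83 to 77.67 dB SPL: IL = 5.33 dB.

5 dB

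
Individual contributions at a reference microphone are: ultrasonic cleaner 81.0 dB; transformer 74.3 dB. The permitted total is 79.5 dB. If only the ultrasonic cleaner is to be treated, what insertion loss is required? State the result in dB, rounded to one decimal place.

Everything except the ultrasonic cleaner sums to 10^(74.3/10) = 2.692e+07 in linear terms, 74.30 dB.
To meet 79.5 dB overall, the treated ultrasonic cleaner may contribute at most 10^(79.5/10) − 2.692e+07 = 6.221e+07, i.e. 77.94 dB.
Required insertion loss = 81.0 − 77.94 = 3.06 dB.

3.1 dB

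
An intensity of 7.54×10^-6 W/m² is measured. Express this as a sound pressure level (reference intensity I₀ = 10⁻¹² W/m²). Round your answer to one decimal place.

68.8 dB

Dividing by I₀ shifts the exponent by 12: I/I₀ = 7.54×10^6.
L = 10·(0.8774 + 6) = 68.77 dB.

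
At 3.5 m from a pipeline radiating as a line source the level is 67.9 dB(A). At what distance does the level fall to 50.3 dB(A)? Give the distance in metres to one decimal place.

201.4 m

For a line source L₁ − L₂ = 10·log₁₀(r₂/r₁), so r₂ = r₁·10^((L₁−L₂)/10).
r₂ = 3.5·10^((67.9−50.3)/10) = 3.5·10^(17.6/10) = 201.40 m.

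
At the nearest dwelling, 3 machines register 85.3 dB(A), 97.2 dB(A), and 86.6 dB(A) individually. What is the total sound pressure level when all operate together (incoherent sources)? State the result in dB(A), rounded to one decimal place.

For uncorrelated sources the intensities add, so convert each level to linear form, sum, and take 10·log₁₀ of the total.
Σ 10^(L/10) = 10^(85.3/10) + 10^(97.2/10) + 10^(86.6/10) = 6.044e+09.
L_total = 10·log₁₀(6.044e+09) = 97.81 dB(A).

97.8 dB(A)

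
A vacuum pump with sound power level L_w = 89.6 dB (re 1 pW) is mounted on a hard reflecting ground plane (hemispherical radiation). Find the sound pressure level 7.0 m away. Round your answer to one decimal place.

Free-field hemispherical radiation: L_p = L_w − 10·log₁₀(2π·r²), r = 7.0 m.
2π·r² = 307.9 m², 10·log₁₀ of that is 24.884 dB.
L_p = 89.6 − 24.884 = 64.72 dB.

64.7 dB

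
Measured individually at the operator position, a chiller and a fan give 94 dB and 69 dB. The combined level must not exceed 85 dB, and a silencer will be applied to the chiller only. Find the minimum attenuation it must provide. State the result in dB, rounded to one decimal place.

Fixed contribution from the other source: Σ 10^(L/10) = 10^(69/10) = 7.943e+06 (69.00 dB).
The limit corresponds to 10^(85/10) = 3.162e+08; subtracting the fixed part leaves 3.083e+08 for the chiller, i.e. 84.89 dB.
So the chiller must be reduced from 94 to 84.89 dB: IL = 9.11 dB.

9.1 dB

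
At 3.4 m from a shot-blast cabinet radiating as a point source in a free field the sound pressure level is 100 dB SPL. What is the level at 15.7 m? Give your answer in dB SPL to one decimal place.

86.7 dB SPL

Point-source attenuation: ΔL = 20·log₁₀(r₂/r₁) = 20·log₁₀(15.7/3.4) = 13.288 dB.
L₂ = 100 − 20·log₁₀(15.7/3.4) = 100 − 13.288 = 86.71 dB SPL.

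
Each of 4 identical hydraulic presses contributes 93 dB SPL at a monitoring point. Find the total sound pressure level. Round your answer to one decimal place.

N identical incoherent sources raise the level by 10·log₁₀ N.
L_total = 93 + 10·log₁₀(4) = 93 + 6.021 = 99.02 dB SPL.

99.0 dB SPL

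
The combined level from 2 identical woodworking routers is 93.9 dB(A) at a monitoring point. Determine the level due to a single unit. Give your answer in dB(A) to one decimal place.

For N identical incoherent sources L_total = L₁ + 10·log₁₀ N, so L₁ = 93.9 − 10·log₁₀(2) = 93.9 − 3.010.

90.9 dB(A)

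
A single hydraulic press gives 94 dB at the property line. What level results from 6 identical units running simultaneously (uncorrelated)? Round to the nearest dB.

With 6 equal, uncorrelated contributions the intensity is 6× that of one unit, giving a rise of 10·log₁₀ 6.
L_total = 94 + 10·log₁₀(6) = 94 + 7.782 = 101.78 dB.

102 dB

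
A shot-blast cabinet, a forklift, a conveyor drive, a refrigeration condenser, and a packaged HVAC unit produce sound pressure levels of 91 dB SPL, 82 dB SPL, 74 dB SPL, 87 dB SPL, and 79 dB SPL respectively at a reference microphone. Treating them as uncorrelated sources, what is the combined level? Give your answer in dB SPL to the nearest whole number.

For uncorrelated sources the intensities add, so convert each level to linear form, sum, and take 10·log₁₀ of the total.
Σ 10^(L/10) = 10^(91/10) + 10^(82/10) + 10^(74/10) + 10^(87/10) + 10^(79/10) = 2.023e+09.
L_total = 10·log₁₀(2.023e+09) = 93.06 dB SPL.

93 dB SPL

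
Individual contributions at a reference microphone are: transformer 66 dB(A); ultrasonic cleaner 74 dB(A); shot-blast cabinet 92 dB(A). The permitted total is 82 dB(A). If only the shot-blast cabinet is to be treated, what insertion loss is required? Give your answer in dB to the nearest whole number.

11 dB

Fixed contribution from the other sources: Σ 10^(L/10) = 10^(66/10) + 10^(74/10) = 2.910e+07 (74.64 dB(A)).
The limit corresponds to 10^(82/10) = 1.585e+08; subtracting the fixed part leaves 1.294e+08 for the shot-blast cabinet, i.e. 81.12 dB(A).
So the shot-blast cabinet must be reduced from 92 to 81.12 dB(A): IL = 10.88 dB.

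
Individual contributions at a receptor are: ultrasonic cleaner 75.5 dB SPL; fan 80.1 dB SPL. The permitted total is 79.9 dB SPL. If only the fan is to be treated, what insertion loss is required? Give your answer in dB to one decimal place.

2.2 dB

Fixed contribution from the other source: Σ 10^(L/10) = 10^(75.5/10) = 3.548e+07 (75.50 dB SPL).
The limit corresponds to 10^(79.9/10) = 9.772e+07; subtracting the fixed part leaves 6.224e+07 for the fan, i.e. 77.94 dB SPL.
So the fan must be reduced from 80.1 to 77.94 dB SPL: IL = 2.16 dB.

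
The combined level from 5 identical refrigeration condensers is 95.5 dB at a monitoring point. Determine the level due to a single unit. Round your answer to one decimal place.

Dividing the total intensity by 5 lowers the level by 10·log₁₀ 5 = 6.990 dB: L₁ = 95.5 − 6.990.

88.5 dB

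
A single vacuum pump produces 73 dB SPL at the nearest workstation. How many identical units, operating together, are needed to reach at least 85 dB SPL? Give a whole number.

16

Need L₁ + 10·log₁₀ N ≥ 85, i.e. log₁₀ N ≥ 1.20.
N ≥ 10^(12.0/10) = 15.849, so N = 16.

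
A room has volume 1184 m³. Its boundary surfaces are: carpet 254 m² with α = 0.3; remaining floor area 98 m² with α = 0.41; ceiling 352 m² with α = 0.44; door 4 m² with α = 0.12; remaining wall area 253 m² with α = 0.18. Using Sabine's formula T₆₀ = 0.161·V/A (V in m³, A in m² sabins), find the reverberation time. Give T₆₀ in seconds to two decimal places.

0.60 s

A = Σ Sᵢαᵢ = 254·0.3 + 98·0.41 + 352·0.44 + 4·0.12 + 253·0.18 = 317.28 m².
T₆₀ = 0.161 × 1184 / 317.28 = 0.601 s.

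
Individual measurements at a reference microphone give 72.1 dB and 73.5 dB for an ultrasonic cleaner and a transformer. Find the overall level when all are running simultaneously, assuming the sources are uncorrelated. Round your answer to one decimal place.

75.9 dB

Incoherent sources combine by intensity addition: L_total = 10·log₁₀(Σ 10^(L_i/10)).
Σ 10^(L/10) = 10^(72.1/10) + 10^(73.5/10) = 3.861e+07.
L_total = 10·log₁₀(3.861e+07) = 75.87 dB.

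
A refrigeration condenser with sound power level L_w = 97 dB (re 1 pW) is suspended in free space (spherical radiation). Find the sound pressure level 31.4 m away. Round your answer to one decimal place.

56.1 dB

The power spreads over a sphere of area 4π·r², so L_p = L_w − 10·log₁₀(4π·r²).
4π·r² = 1.239e+04 m², 10·log₁₀ of that is 40.931 dB.
L_p = 97 − 40.931 = 56.07 dB.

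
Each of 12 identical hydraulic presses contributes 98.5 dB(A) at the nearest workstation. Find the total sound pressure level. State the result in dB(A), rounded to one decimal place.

With 12 equal, uncorrelated contributions the intensity is 12× that of one unit, giving a rise of 10·log₁₀ 12.
L_total = 98.5 + 10·log₁₀(12) = 98.5 + 10.792 = 109.29 dB(A).

109.3 dB(A)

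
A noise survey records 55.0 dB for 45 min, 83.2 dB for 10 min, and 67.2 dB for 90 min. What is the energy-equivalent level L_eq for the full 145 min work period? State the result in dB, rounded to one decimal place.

72.5 dB

The energy average is taken in the linear domain: L_eq = 10·log₁₀[(Σ tᵢ·10^(Lᵢ/10))/T], T = 145 min.
Σ tᵢ·10^(Lᵢ/10) = 45·10^(55.0/10) + 10·10^(83.2/10) + 90·10^(67.2/10) = 2.576e+09.
L_eq = 10·log₁₀(2.576e+09/145) = 72.50 dB.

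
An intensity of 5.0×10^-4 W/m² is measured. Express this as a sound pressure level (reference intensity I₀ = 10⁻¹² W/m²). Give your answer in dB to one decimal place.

Dividing by I₀ shifts the exponent by 12: I/I₀ = 5.0×10^8.
L = 10·(0.6990 + 8) = 86.99 dB.

87.0 dB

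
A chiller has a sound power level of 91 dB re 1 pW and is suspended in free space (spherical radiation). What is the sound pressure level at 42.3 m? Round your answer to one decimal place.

L_p = L_w − 10·log₁₀(4π·r²) with r = 42.3 m.
4π·r² = 2.248e+04 m², 10·log₁₀ of that is 43.519 dB.
L_p = 91 − 43.519 = 47.48 dB.

47.5 dB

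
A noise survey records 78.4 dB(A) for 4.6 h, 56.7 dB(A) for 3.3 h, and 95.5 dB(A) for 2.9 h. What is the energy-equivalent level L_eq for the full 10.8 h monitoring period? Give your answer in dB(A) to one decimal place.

89.9 dB(A)

The energy average is taken in the linear domain: L_eq = 10·log₁₀[(Σ tᵢ·10^(Lᵢ/10))/T], T = 10.8 h.
Σ tᵢ·10^(Lᵢ/10) = 4.6·10^(78.4/10) + 3.3·10^(56.7/10) + 2.9·10^(95.5/10) = 1.061e+10.
L_eq = 10·log₁₀(1.061e+10/10.8) = 89.92 dB(A).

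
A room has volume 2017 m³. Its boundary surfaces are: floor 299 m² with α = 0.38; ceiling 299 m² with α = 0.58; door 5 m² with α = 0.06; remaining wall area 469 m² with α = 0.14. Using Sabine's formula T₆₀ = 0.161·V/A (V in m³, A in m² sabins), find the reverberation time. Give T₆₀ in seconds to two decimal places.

A = Σ Sᵢαᵢ = 299·0.38 + 299·0.58 + 5·0.06 + 469·0.14 = 353.00 m².
T₆₀ = 0.161·V/A = 0.161·2017/353.00 = 0.920 s.

0.92 s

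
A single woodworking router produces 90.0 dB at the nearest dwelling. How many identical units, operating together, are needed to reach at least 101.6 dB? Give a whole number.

Need L₁ + 10·log₁₀ N ≥ 101.6, i.e. log₁₀ N ≥ 1.16.
N ≥ 10^(11.6/10) = 14.454, so N = 15.

15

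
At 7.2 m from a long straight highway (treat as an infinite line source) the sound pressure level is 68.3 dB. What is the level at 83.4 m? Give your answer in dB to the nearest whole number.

58 dB

For a line source, L₂ = L₁ − 10·log₁₀(r₂/r₁).
L₂ = 68.3 − 10·log₁₀(83.4/7.2) = 68.3 − 10.638 = 57.66 dB.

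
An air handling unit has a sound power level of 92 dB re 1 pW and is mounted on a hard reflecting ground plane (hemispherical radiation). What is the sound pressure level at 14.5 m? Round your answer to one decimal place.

60.8 dB

Free-field hemispherical radiation: L_p = L_w − 10·log₁₀(2π·r²), r = 14.5 m.
2π·r² = 1321 m², 10·log₁₀ of that is 31.209 dB.
L_p = 92 − 31.209 = 60.79 dB.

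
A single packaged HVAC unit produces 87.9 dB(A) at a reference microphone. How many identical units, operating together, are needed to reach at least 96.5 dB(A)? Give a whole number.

8

Need L₁ + 10·log₁₀ N ≥ 96.5, i.e. log₁₀ N ≥ 0.86.
N ≥ 10^(8.6/10) = 7.244, so N = 8.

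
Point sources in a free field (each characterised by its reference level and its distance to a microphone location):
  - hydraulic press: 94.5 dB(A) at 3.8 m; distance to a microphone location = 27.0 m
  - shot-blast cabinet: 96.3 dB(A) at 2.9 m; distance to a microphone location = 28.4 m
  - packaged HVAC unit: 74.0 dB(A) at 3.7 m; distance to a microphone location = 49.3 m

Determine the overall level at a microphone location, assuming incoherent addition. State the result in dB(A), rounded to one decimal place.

80.0 dB(A)

First find each source's level at the receiver (point-source: −20·log₁₀(r/r_ref)), then combine on an intensity basis.
hydraulic press: 94.5 − 20·log₁₀(27.0/3.8) = 94.5 − 17.03 = 77.47 dB(A).
shot-blast cabinet: 96.3 − 20·log₁₀(28.4/2.9) = 96.3 − 19.82 = 76.48 dB(A).
packaged HVAC unit: 74.0 − 20·log₁₀(49.3/3.7) = 74.0 − 22.49 = 51.51 dB(A).
Σ 10^(L/10) = 1.004e+08 → L_total = 10·log₁₀(1.004e+08) = 80.02 dB(A).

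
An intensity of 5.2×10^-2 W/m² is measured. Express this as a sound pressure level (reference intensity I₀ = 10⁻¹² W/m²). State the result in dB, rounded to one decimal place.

107.2 dB

Dividing by I₀ shifts the exponent by 12: I/I₀ = 5.2×10^10.
L = 10·(0.7160 + 10) = 107.16 dB.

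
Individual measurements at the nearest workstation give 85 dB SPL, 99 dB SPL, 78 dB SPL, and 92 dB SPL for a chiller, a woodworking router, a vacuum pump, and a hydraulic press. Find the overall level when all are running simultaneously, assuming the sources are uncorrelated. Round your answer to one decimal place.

For uncorrelated sources the intensities add, so convert each level to linear form, sum, and take 10·log₁₀ of the total.
Σ 10^(L/10) = 10^(85/10) + 10^(99/10) + 10^(78/10) + 10^(92/10) = 9.907e+09.
L_total = 10·log₁₀(9.907e+09) = 99.96 dB SPL.

100.0 dB SPL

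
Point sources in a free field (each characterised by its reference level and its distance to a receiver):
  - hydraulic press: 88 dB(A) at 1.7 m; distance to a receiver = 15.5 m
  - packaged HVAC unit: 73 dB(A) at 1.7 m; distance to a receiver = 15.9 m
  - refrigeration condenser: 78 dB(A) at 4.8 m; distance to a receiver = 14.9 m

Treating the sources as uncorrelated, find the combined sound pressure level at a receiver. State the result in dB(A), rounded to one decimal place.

71.6 dB(A)

Propagate each source to the receiver with L = L_ref − 20·log₁₀(r/r_ref), then add intensities.
hydraulic press: 88 − 20·log₁₀(15.5/1.7) = 88 − 19.20 = 68.80 dB(A).
packaged HVAC unit: 73 − 20·log₁₀(15.9/1.7) = 73 − 19.42 = 53.58 dB(A).
refrigeration condenser: 78 − 20·log₁₀(14.9/4.8) = 78 − 9.84 = 68.16 dB(A).
Σ 10^(L/10) = 1.437e+07 → L_total = 10·log₁₀(1.437e+07) = 71.57 dB(A).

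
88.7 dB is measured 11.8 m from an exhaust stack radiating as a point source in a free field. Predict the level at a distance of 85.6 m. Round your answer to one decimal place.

71.5 dB

Point-source attenuation: ΔL = 20·log₁₀(r₂/r₁) = 20·log₁₀(85.6/11.8) = 17.212 dB.
L₂ = 88.7 − 20·log₁₀(85.6/11.8) = 88.7 − 17.212 = 71.49 dB.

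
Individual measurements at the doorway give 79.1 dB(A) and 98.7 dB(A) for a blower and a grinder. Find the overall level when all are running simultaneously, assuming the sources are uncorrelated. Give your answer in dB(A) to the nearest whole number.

For uncorrelated sources the intensities add, so convert each level to linear form, sum, and take 10·log₁₀ of the total.
Σ 10^(L/10) = 10^(79.1/10) + 10^(98.7/10) = 7.494e+09.
L_total = 10·log₁₀(7.494e+09) = 98.75 dB(A).

99 dB(A)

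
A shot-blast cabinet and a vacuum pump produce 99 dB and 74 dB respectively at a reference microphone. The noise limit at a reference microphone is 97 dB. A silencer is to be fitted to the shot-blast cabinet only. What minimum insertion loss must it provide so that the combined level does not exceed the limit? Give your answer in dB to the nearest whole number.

Fixed contribution from the other source: Σ 10^(L/10) = 10^(74/10) = 2.512e+07 (74.00 dB).
The limit corresponds to 10^(97/10) = 5.012e+09; subtracting the fixed part leaves 4.987e+09 for the shot-blast cabinet, i.e. 96.98 dB.
Required insertion loss = 99 − 96.98 = 2.02 dB.

2 dB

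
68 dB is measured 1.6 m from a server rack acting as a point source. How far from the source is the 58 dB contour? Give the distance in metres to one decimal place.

5.1 m

Point-source spreading drops the level by 20·log₁₀(r₂/r₁); inverting, r₂/r₁ = 10^(ΔL/20).
r₂ = 1.6·10^((68−58)/20) = 1.6·10^(10.0/20) = 5.06 m.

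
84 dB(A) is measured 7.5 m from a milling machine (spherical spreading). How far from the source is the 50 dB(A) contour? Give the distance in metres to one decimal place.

The 34.0 dB drop corresponds to a distance ratio of 10^(34.0/20) for a point source.
r₂ = 7.5·10^((84−50)/20) = 7.5·10^(34.0/20) = 375.89 m.

375.9 m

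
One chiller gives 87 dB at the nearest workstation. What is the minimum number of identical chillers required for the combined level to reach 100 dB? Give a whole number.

20

N identical sources give L₁ + 10·log₁₀ N, so require 10·log₁₀ N ≥ 100 − 87 = 13.0 dB.
N ≥ 10^(13.0/10) = 19.953, so N = 20.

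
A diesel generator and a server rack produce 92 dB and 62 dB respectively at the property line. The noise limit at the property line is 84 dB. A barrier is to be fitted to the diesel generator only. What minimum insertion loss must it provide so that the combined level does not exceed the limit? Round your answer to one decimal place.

8.0 dB

Fixed contribution from the other source: Σ 10^(L/10) = 10^(62/10) = 1.585e+06 (62.00 dB).
The limit corresponds to 10^(84/10) = 2.512e+08; subtracting the fixed part leaves 2.496e+08 for the diesel generator, i.e. 83.97 dB.
So the diesel generator must be reduced from 92 to 83.97 dB: IL = 8.03 dB.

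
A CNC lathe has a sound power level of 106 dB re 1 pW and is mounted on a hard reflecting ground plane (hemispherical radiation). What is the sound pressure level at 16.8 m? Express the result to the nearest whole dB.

L_p = L_w − 10·log₁₀(2π·r²) with r = 16.8 m.
2π·r² = 1773 m², 10·log₁₀ of that is 32.488 dB.
L_p = 106 − 32.488 = 73.51 dB.

74 dB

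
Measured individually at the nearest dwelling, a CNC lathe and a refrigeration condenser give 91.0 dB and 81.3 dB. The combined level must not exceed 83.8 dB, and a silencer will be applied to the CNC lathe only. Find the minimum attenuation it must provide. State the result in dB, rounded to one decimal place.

10.8 dB

Everything except the CNC lathe sums to 10^(81.3/10) = 1.349e+08 in linear terms, 81.30 dB.
To meet 83.8 dB overall, the treated CNC lathe may contribute at most 10^(83.8/10) − 1.349e+08 = 1.050e+08, i.e. 80.21 dB.
Required insertion loss = 91.0 − 80.21 = 10.79 dB.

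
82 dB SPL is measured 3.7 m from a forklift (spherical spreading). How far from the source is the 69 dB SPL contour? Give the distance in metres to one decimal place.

16.5 m

For a point source L₁ − L₂ = 20·log₁₀(r₂/r₁), so r₂ = r₁·10^((L₁−L₂)/20).
r₂ = 3.7·10^((82−69)/20) = 3.7·10^(13.0/20) = 16.53 m.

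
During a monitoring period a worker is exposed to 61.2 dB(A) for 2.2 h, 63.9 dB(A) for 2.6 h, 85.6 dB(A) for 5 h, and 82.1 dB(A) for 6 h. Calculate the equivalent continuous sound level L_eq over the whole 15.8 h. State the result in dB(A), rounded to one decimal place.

Weight each interval's intensity by its duration and average over T = 15.8 h:
Σ tᵢ·10^(Lᵢ/10) = 2.2·10^(61.2/10) + 2.6·10^(63.9/10) + 5·10^(85.6/10) + 6·10^(82.1/10) = 2.798e+09.
L_eq = 10·log₁₀(2.798e+09/15.8) = 82.48 dB(A).

82.5 dB(A)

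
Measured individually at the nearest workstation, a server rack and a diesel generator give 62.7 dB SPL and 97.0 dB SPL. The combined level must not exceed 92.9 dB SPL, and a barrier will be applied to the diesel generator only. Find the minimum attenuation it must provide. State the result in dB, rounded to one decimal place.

Everything except the diesel generator sums to 10^(62.7/10) = 1.862e+06 in linear terms, 62.70 dB SPL.
The limit corresponds to 10^(92.9/10) = 1.950e+09; subtracting the fixed part leaves 1.948e+09 for the diesel generator, i.e. 92.90 dB SPL.
Required insertion loss = 97.0 − 92.90 = 4.10 dB.

4.1 dB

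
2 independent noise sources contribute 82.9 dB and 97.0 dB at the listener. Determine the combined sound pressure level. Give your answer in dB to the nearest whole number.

97 dB

For uncorrelated sources the intensities add, so convert each level to linear form, sum, and take 10·log₁₀ of the total.
Σ 10^(L/10) = 10^(82.9/10) + 10^(97.0/10) = 5.207e+09.
L_total = 10·log₁₀(5.207e+09) = 97.17 dB.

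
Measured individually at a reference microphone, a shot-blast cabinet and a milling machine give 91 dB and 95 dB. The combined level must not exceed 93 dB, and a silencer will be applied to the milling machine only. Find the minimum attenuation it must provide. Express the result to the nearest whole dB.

Fixed contribution from the other source: Σ 10^(L/10) = 10^(91/10) = 1.259e+09 (91.00 dB).
The limit corresponds to 10^(93/10) = 1.995e+09; subtracting the fixed part leaves 7.363e+08 for the milling machine, i.e. 88.67 dB.
So the milling machine must be reduced from 95 to 88.67 dB: IL = 6.33 dB.

6 dB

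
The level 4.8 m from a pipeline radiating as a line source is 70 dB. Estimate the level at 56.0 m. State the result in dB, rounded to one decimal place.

Cylindrical spreading from a line source gives a 10·log₁₀(r₂/r₁) drop.
L₂ = 70 − 10·log₁₀(56.0/4.8) = 70 − 10.669 = 59.33 dB.

59.3 dB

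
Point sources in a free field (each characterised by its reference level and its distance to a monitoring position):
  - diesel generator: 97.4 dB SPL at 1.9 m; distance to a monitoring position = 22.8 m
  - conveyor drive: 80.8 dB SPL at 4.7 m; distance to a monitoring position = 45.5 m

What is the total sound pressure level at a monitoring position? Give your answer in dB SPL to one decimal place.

76.0 dB SPL

Apply inverse-square spreading to bring every level to the receiver, then sum 10^(L/10).
diesel generator: 97.4 − 20·log₁₀(22.8/1.9) = 97.4 − 21.58 = 75.82 dB SPL.
conveyor drive: 80.8 − 20·log₁₀(45.5/4.7) = 80.8 − 19.72 = 61.08 dB SPL.
Σ 10^(L/10) = 3.945e+07 → L_total = 10·log₁₀(3.945e+07) = 75.96 dB SPL.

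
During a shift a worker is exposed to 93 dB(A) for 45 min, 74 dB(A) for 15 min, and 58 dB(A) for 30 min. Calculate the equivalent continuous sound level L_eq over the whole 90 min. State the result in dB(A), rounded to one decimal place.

L_eq = 10·log₁₀[(1/T)·Σ tᵢ·10^(Lᵢ/10)] with T = 90 min.
Σ tᵢ·10^(Lᵢ/10) = 45·10^(93/10) + 15·10^(74/10) + 30·10^(58/10) = 9.018e+10.
L_eq = 10·log₁₀(9.018e+10/90) = 90.01 dB(A).

90.0 dB(A)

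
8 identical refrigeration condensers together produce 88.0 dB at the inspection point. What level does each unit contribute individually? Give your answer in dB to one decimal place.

79.0 dB

8 equal contributions raise the level by 10·log₁₀ 8 = 9.031 dB, so each unit alone gives 88.0 − 9.031.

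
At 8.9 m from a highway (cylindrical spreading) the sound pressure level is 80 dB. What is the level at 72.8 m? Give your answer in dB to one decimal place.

Line-source attenuation: ΔL = 10·log₁₀(r₂/r₁) = 10·log₁₀(72.8/8.9) = 9.127 dB.
L₂ = 80 − 10·log₁₀(72.8/8.9) = 80 − 9.127 = 70.87 dB.

70.9 dB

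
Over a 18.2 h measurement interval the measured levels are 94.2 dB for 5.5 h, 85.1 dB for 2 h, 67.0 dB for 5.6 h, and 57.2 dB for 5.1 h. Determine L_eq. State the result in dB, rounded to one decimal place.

89.2 dB

Weight each interval's intensity by its duration and average over T = 18.2 h:
Σ tᵢ·10^(Lᵢ/10) = 5.5·10^(94.2/10) + 2·10^(85.1/10) + 5.6·10^(67.0/10) + 5.1·10^(57.2/10) = 1.514e+10.
L_eq = 10·log₁₀(1.514e+10/18.2) = 89.20 dB.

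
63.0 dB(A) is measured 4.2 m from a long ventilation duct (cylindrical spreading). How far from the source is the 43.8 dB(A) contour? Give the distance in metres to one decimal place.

For a line source L₁ − L₂ = 10·log₁₀(r₂/r₁), so r₂ = r₁·10^((L₁−L₂)/10).
r₂ = 4.2·10^((63.0−43.8)/10) = 4.2·10^(19.2/10) = 349.34 m.

349.3 m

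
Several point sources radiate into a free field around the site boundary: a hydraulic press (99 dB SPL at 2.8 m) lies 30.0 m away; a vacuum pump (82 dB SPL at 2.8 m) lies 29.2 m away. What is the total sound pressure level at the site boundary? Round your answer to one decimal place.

Propagate each source to the receiver with L = L_ref − 20·log₁₀(r/r_ref), then add intensities.
hydraulic press: 99 − 20·log₁₀(30.0/2.8) = 99 − 20.60 = 78.40 dB SPL.
vacuum pump: 82 − 20·log₁₀(29.2/2.8) = 82 − 20.36 = 61.64 dB SPL.
Σ 10^(L/10) = 7.065e+07 → L_total = 10·log₁₀(7.065e+07) = 78.49 dB SPL.

78.5 dB SPL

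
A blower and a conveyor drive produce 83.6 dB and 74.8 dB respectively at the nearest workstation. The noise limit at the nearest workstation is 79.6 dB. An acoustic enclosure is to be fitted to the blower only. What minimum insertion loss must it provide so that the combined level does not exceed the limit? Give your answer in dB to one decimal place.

5.7 dB

The untreated sources together contribute 10^(74.8/10) = 3.020e+07, i.e. 74.80 dB.
To meet 79.6 dB overall, the treated blower may contribute at most 10^(79.6/10) − 3.020e+07 = 6.100e+07, i.e. 77.85 dB.
So the blower must be reduced from 83.6 to 77.85 dB: IL = 5.75 dB.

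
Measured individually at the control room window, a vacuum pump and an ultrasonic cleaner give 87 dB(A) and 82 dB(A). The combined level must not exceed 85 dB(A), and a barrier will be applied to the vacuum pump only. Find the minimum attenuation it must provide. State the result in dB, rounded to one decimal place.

The untreated sources together contribute 10^(82/10) = 1.585e+08, i.e. 82.00 dB(A).
To meet 85 dB(A) overall, the treated vacuum pump may contribute at most 10^(85/10) − 1.585e+08 = 1.577e+08, i.e. 81.98 dB(A).
So the vacuum pump must be reduced from 87 to 81.98 dB(A): IL = 5.02 dB.

5.0 dB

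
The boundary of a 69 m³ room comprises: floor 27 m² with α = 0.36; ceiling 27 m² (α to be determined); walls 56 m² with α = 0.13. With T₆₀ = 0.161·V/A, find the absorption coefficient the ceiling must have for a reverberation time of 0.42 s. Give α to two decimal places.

0.35

A = 0.161·V/T₆₀ = 0.161·69/0.42 = 26.45 m² sabins.
Absorption from the other surfaces = 27·0.36 + 56·0.13 = 17.00 m², so the ceiling must supply 9.45 m² over 27 m².
α = 9.45/27 = 0.350.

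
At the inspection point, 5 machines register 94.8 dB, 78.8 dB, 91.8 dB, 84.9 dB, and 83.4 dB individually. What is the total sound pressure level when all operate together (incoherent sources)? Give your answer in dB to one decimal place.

Incoherent sources combine by intensity addition: L_total = 10·log₁₀(Σ 10^(L_i/10)).
Σ 10^(L/10) = 10^(94.8/10) + 10^(78.8/10) + 10^(91.8/10) + 10^(84.9/10) + 10^(83.4/10) = 5.137e+09.
L_total = 10·log₁₀(5.137e+09) = 97.11 dB.

97.1 dB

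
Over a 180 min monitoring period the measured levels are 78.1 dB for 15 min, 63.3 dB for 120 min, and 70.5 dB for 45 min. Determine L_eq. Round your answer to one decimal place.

69.8 dB

Weight each interval's intensity by its duration and average over T = 180 min:
Σ tᵢ·10^(Lᵢ/10) = 15·10^(78.1/10) + 120·10^(63.3/10) + 45·10^(70.5/10) = 1.730e+09.
L_eq = 10·log₁₀(1.730e+09/180) = 69.83 dB.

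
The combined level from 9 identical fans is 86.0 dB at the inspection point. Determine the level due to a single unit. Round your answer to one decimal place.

76.5 dB

Dividing the total intensity by 9 lowers the level by 10·log₁₀ 9 = 9.542 dB: L₁ = 86.0 − 9.542.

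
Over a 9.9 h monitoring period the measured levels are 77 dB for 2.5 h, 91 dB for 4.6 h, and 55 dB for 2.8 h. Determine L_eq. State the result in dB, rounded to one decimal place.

87.8 dB

The energy average is taken in the linear domain: L_eq = 10·log₁₀[(Σ tᵢ·10^(Lᵢ/10))/T], T = 9.9 h.
Σ tᵢ·10^(Lᵢ/10) = 2.5·10^(77/10) + 4.6·10^(91/10) + 2.8·10^(55/10) = 5.917e+09.
L_eq = 10·log₁₀(5.917e+09/9.9) = 87.76 dB.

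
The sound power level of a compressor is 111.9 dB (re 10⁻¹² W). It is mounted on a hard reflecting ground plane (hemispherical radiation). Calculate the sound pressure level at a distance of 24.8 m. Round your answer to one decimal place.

76.0 dB

L_p = L_w − 10·log₁₀(2π·r²) with r = 24.8 m.
2π·r² = 3864 m², 10·log₁₀ of that is 35.871 dB.
L_p = 111.9 − 35.871 = 76.03 dB.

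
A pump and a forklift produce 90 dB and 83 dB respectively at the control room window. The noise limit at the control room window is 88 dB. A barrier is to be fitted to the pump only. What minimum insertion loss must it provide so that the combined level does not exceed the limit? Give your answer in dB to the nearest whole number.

4 dB

The untreated sources together contribute 10^(83/10) = 1.995e+08, i.e. 83.00 dB.
The limit corresponds to 10^(88/10) = 6.310e+08; subtracting the fixed part leaves 4.314e+08 for the pump, i.e. 86.35 dB.
Required insertion loss = 90 − 86.35 = 3.65 dB.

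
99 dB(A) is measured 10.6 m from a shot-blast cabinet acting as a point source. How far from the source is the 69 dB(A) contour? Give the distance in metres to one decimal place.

335.2 m

The 30.0 dB drop corresponds to a distance ratio of 10^(30.0/20) for a point source.
r₂ = 10.6·10^((99−69)/20) = 10.6·10^(30.0/20) = 335.20 m.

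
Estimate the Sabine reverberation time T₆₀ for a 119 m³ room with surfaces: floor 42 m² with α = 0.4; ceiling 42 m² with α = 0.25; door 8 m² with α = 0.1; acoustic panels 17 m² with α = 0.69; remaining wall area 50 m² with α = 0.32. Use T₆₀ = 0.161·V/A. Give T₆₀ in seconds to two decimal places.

Summing Sᵢαᵢ: 42·0.4 + 42·0.25 + 8·0.1 + 17·0.69 + 50·0.32 = 55.83 m².
T₆₀ = 0.161·V/A = 0.161·119/55.83 = 0.343 s.

0.34 s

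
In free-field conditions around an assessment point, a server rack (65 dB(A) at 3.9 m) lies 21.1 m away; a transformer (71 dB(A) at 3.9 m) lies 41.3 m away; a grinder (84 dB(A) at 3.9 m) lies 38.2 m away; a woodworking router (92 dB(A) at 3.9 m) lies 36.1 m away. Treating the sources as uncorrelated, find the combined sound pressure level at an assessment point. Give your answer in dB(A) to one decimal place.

Propagate each source to the receiver with L = L_ref − 20·log₁₀(r/r_ref), then add intensities.
server rack: 65 − 20·log₁₀(21.1/3.9) = 65 − 14.66 = 50.34 dB(A).
transformer: 71 − 20·log₁₀(41.3/3.9) = 71 − 20.50 = 50.50 dB(A).
grinder: 84 − 20·log₁₀(38.2/3.9) = 84 − 19.82 = 64.18 dB(A).
woodworking router: 92 − 20·log₁₀(36.1/3.9) = 92 − 19.33 = 72.67 dB(A).
Σ 10^(L/10) = 2.134e+07 → L_total = 10·log₁₀(2.134e+07) = 73.29 dB(A).

73.3 dB(A)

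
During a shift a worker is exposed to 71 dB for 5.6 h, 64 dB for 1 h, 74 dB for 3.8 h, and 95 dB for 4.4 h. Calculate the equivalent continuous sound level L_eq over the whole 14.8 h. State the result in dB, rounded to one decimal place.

89.8 dB

The energy average is taken in the linear domain: L_eq = 10·log₁₀[(Σ tᵢ·10^(Lᵢ/10))/T], T = 14.8 h.
Σ tᵢ·10^(Lᵢ/10) = 5.6·10^(71/10) + 1·10^(64/10) + 3.8·10^(74/10) + 4.4·10^(95/10) = 1.408e+10.
L_eq = 10·log₁₀(1.408e+10/14.8) = 89.78 dB.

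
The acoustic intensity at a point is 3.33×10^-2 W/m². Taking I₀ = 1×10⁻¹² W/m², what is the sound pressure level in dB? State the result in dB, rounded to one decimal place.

105.2 dB

I/I₀ = 3.33×10^-2/10⁻¹² = 3.33×10^10, and L = 10·log₁₀(I/I₀).
L = 10·(0.5224 + 10) = 105.22 dB.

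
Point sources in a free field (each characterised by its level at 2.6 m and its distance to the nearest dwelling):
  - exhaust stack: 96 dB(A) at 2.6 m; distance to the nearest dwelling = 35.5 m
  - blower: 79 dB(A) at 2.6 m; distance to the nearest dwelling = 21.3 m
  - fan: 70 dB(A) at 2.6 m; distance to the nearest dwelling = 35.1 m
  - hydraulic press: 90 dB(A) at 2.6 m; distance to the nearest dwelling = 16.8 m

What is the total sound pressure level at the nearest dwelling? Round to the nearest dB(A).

77 dB(A)

Propagate each source to the receiver with L = L_ref − 20·log₁₀(r/r_ref), then add intensities.
exhaust stack: 96 − 20·log₁₀(35.5/2.6) = 96 − 22.71 = 73.29 dB(A).
blower: 79 − 20·log₁₀(21.3/2.6) = 79 − 18.27 = 60.73 dB(A).
fan: 70 − 20·log₁₀(35.1/2.6) = 70 − 22.61 = 47.39 dB(A).
hydraulic press: 90 − 20·log₁₀(16.8/2.6) = 90 − 16.21 = 73.79 dB(A).
Σ 10^(L/10) = 4.654e+07 → L_total = 10·log₁₀(4.654e+07) = 76.68 dB(A).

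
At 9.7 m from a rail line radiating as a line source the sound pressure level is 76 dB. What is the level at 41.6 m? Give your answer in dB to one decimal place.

69.7 dB

Cylindrical spreading from a line source gives a 10·log₁₀(r₂/r₁) drop.
L₂ = 76 − 10·log₁₀(41.6/9.7) = 76 − 6.323 = 69.68 dB.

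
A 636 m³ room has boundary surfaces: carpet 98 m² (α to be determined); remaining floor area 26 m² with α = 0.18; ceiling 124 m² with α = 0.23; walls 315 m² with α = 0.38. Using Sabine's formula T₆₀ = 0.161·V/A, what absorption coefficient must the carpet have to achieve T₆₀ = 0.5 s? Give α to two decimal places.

0.53

Required total absorption A = 0.161·636/0.5 = 204.79 m².
Absorption from the other surfaces = 26·0.18 + 124·0.23 + 315·0.38 = 152.90 m², so the carpet must supply 51.89 m² over 98 m².
α = 51.89/98 = 0.530.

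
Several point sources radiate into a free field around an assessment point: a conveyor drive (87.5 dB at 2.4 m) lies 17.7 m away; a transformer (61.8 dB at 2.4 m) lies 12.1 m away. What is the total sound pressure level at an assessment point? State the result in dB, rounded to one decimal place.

70.2 dB

Apply inverse-square spreading to bring every level to the receiver, then sum 10^(L/10).
conveyor drive: 87.5 − 20·log₁₀(17.7/2.4) = 87.5 − 17.36 = 70.14 dB.
transformer: 61.8 − 20·log₁₀(12.1/2.4) = 61.8 − 14.05 = 47.75 dB.
Σ 10^(L/10) = 1.040e+07 → L_total = 10·log₁₀(1.040e+07) = 70.17 dB.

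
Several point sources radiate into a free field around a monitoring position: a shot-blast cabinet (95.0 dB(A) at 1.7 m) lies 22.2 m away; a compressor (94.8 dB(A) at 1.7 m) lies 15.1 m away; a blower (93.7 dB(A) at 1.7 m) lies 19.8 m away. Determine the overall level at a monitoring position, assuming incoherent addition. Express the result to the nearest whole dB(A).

First find each source's level at the receiver (point-source: −20·log₁₀(r/r_ref)), then combine on an intensity basis.
shot-blast cabinet: 95.0 − 20·log₁₀(22.2/1.7) = 95.0 − 22.32 = 72.68 dB(A).
compressor: 94.8 − 20·log₁₀(15.1/1.7) = 94.8 − 18.97 = 75.83 dB(A).
blower: 93.7 − 20·log₁₀(19.8/1.7) = 93.7 − 21.32 = 72.38 dB(A).
Σ 10^(L/10) = 7.410e+07 → L_total = 10·log₁₀(7.410e+07) = 78.70 dB(A).

79 dB(A)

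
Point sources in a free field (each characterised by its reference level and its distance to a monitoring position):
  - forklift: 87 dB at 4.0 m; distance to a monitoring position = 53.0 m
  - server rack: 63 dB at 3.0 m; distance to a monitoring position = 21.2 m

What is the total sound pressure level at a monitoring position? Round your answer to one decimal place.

Propagate each source to the receiver with L = L_ref − 20·log₁₀(r/r_ref), then add intensities.
forklift: 87 − 20·log₁₀(53.0/4.0) = 87 − 22.44 = 64.56 dB.
server rack: 63 − 20·log₁₀(21.2/3.0) = 63 − 16.98 = 46.02 dB.
Σ 10^(L/10) = 2.895e+06 → L_total = 10·log₁₀(2.895e+06) = 64.62 dB.

64.6 dB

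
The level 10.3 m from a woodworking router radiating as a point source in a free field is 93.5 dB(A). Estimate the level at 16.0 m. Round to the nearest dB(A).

90 dB(A)

Point-source attenuation: ΔL = 20·log₁₀(r₂/r₁) = 20·log₁₀(16.0/10.3) = 3.826 dB.
L₂ = 93.5 − 20·log₁₀(16.0/10.3) = 93.5 − 3.826 = 89.67 dB(A).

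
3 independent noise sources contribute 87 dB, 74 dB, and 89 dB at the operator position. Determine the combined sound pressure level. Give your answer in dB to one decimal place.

Incoherent sources combine by intensity addition: L_total = 10·log₁₀(Σ 10^(L_i/10)).
Σ 10^(L/10) = 10^(87/10) + 10^(74/10) + 10^(89/10) = 1.321e+09.
L_total = 10·log₁₀(1.321e+09) = 91.21 dB.

91.2 dB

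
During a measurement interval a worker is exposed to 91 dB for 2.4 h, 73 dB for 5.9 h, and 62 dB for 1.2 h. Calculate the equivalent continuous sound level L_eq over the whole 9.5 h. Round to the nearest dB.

85 dB

L_eq = 10·log₁₀[(1/T)·Σ tᵢ·10^(Lᵢ/10)] with T = 9.5 h.
Σ tᵢ·10^(Lᵢ/10) = 2.4·10^(91/10) + 5.9·10^(73/10) + 1.2·10^(62/10) = 3.141e+09.
L_eq = 10·log₁₀(3.141e+09/9.5) = 85.19 dB.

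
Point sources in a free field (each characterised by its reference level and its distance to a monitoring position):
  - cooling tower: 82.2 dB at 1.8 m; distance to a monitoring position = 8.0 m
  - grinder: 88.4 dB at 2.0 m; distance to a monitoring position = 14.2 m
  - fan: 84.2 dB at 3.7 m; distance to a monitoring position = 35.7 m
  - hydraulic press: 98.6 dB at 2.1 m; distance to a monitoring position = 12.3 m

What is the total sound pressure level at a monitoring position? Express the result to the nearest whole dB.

First find each source's level at the receiver (point-source: −20·log₁₀(r/r_ref)), then combine on an intensity basis.
cooling tower: 82.2 − 20·log₁₀(8.0/1.8) = 82.2 − 12.96 = 69.24 dB.
grinder: 88.4 − 20·log₁₀(14.2/2.0) = 88.4 − 17.03 = 71.37 dB.
fan: 84.2 − 20·log₁₀(35.7/3.7) = 84.2 − 19.69 = 64.51 dB.
hydraulic press: 98.6 − 20·log₁₀(12.3/2.1) = 98.6 − 15.35 = 83.25 dB.
Σ 10^(L/10) = 2.361e+08 → L_total = 10·log₁₀(2.361e+08) = 83.73 dB.

84 dB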